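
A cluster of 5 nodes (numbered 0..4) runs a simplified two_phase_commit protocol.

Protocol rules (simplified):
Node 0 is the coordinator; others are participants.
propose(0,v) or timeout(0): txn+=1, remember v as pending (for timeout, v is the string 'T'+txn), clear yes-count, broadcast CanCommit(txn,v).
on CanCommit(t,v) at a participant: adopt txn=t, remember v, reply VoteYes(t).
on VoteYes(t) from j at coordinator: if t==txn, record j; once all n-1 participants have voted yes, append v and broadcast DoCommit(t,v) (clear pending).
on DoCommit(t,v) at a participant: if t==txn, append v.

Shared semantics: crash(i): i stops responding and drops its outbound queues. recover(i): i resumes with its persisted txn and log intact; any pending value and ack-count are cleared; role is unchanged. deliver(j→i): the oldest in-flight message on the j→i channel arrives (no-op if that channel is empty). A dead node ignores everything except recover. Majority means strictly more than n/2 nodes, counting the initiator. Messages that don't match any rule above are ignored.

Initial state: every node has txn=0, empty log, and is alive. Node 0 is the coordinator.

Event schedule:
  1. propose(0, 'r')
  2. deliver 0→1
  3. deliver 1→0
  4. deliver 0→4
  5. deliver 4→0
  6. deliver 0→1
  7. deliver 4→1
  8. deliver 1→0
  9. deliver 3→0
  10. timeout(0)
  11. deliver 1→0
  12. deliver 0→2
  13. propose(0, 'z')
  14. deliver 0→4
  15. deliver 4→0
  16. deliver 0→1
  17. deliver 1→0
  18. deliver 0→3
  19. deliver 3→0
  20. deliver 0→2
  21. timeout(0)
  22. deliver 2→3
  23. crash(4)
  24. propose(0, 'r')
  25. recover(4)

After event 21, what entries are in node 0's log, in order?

1. propose(0,'r'):  <0:coor t1 ->
2. deliver 0→1:  <1:part t1 ->
3. deliver 1→0:  nop
4. deliver 0→4:  <4:part t1 ->
5. deliver 4→0:  nop
6. deliver 0→1:  nop
7. deliver 4→1:  nop
8. deliver 1→0:  nop
9. deliver 3→0:  nop
10. timeout(0):  <0:coor t2 ->
11. deliver 1→0:  nop
12. deliver 0→2:  <2:part t1 ->
13. propose(0,'z'):  <0:coor t3 ->
14. deliver 0→4:  <4:part t2 ->
15. deliver 4→0:  nop
16. deliver 0→1:  <1:part t2 ->
17. deliver 1→0:  nop
18. deliver 0→3:  <3:part t1 ->
19. deliver 3→0:  nop
20. deliver 0→2:  <2:part t2 ->
21. timeout(0):  <0:coor t4 ->

empty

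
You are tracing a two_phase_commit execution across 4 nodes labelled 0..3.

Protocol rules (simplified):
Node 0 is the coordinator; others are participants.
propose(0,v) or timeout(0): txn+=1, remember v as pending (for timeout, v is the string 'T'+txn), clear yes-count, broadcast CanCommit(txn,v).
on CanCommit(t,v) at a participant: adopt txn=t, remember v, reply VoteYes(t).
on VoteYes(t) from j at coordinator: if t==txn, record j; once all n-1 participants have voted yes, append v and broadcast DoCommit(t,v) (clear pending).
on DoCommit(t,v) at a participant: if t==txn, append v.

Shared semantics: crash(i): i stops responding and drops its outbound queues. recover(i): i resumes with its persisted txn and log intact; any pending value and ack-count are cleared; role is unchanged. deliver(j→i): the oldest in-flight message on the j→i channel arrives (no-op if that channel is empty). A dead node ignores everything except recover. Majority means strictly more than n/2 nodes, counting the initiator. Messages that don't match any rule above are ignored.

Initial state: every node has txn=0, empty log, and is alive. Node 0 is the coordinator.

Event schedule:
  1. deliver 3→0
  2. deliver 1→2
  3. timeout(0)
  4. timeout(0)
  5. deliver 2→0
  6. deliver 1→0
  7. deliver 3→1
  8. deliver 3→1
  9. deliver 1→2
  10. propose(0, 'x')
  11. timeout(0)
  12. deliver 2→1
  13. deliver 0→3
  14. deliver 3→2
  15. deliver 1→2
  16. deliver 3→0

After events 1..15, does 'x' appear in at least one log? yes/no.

no

1. deliver 3→0:  nop
2. deliver 1→2:  nop
3. timeout(0):  <0:coor t1 ->
4. timeout(0):  <0:coor t2 ->
5. deliver 2→0:  nop
6. deliver 1→0:  nop
7. deliver 3→1:  nop
8. deliver 3→1:  nop
9. deliver 1→2:  nop
10. propose(0,'x'):  <0:coor t3 ->
11. timeout(0):  <0:coor t4 ->
12. deliver 2→1:  nop
13. deliver 0→3:  <3:part t1 ->
14. deliver 3→2:  nop
15. deliver 1→2:  nop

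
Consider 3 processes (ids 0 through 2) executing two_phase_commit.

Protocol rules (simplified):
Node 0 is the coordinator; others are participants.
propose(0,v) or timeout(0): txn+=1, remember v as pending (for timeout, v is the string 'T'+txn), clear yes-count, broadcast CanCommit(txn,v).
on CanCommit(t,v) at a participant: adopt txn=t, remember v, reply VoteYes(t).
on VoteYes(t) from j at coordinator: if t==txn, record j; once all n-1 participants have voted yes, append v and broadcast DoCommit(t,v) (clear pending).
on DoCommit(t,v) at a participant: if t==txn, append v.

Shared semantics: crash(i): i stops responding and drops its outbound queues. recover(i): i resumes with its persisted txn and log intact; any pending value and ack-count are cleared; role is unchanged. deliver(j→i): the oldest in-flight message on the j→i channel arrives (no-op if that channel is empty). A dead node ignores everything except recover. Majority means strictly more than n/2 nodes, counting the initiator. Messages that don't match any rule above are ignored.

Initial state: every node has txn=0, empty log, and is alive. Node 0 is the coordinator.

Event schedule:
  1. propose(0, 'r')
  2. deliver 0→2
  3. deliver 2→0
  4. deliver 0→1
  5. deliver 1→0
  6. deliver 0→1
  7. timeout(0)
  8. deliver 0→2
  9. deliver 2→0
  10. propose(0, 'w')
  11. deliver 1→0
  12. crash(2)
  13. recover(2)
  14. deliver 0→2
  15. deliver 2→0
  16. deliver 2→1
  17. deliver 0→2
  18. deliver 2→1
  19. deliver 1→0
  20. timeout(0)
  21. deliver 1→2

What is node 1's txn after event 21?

1

[1] propose(0,'r') → N0(coor t1 [-])
[2] deliver 0→2 → N2(part t1 [-])
[3] deliver 2→0 → ∅
[4] deliver 0→1 → N1(part t1 [-])
[5] deliver 1→0 → N0(coor t1 [r])
[6] deliver 0→1 → N1(part t1 [r])
[7] timeout(0) → N0(coor t2 [r])
[8] deliver 0→2 → N2(part t1 [r])
[9] deliver 2→0 → ∅
[10] propose(0,'w') → N0(coor t3 [r])
[11] deliver 1→0 → ∅
[12] crash(2) → N2(✗part t1 [r])
[13] recover(2) → N2(part t1 [r])
[14] deliver 0→2 → N2(part t2 [r])
[15] deliver 2→0 → ∅
[16] deliver 2→1 → ∅
[17] deliver 0→2 → N2(part t3 [r])
[18] deliver 2→1 → ∅
[19] deliver 1→0 → ∅
[20] timeout(0) → N0(coor t4 [r])
[21] deliver 1→2 → ∅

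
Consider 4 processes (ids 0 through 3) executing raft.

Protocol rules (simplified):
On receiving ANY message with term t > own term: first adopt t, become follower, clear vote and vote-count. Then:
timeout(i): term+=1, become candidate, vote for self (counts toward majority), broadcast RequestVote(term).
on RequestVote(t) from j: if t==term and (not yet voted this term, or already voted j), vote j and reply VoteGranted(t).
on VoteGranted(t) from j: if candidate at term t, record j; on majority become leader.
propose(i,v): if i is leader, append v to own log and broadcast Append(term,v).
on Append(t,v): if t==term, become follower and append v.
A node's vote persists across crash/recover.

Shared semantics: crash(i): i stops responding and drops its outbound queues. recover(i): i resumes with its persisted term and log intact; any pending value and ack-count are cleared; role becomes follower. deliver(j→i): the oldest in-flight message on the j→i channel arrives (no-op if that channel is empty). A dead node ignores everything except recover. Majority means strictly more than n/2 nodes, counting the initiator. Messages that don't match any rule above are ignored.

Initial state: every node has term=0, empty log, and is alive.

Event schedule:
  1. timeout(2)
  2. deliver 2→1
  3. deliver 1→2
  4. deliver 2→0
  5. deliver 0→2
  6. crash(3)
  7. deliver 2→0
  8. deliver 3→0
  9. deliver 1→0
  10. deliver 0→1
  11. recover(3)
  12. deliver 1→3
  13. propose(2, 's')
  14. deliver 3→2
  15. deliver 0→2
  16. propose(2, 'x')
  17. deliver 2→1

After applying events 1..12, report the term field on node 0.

1

[1] timeout(2) → N2(cand t1 [-])
[2] deliver 2→1 → N1(foll t1 [-])
[3] deliver 1→2 → ∅
[4] deliver 2→0 → N0(foll t1 [-])
[5] deliver 0→2 → N2(lead t1 [-])
[6] crash(3) → N3(✗foll t0 [-])
[7] deliver 2→0 → ∅
[8] deliver 3→0 → ∅
[9] deliver 1→0 → ∅
[10] deliver 0→1 → ∅
[11] recover(3) → N3(foll t0 [-])
[12] deliver 1→3 → ∅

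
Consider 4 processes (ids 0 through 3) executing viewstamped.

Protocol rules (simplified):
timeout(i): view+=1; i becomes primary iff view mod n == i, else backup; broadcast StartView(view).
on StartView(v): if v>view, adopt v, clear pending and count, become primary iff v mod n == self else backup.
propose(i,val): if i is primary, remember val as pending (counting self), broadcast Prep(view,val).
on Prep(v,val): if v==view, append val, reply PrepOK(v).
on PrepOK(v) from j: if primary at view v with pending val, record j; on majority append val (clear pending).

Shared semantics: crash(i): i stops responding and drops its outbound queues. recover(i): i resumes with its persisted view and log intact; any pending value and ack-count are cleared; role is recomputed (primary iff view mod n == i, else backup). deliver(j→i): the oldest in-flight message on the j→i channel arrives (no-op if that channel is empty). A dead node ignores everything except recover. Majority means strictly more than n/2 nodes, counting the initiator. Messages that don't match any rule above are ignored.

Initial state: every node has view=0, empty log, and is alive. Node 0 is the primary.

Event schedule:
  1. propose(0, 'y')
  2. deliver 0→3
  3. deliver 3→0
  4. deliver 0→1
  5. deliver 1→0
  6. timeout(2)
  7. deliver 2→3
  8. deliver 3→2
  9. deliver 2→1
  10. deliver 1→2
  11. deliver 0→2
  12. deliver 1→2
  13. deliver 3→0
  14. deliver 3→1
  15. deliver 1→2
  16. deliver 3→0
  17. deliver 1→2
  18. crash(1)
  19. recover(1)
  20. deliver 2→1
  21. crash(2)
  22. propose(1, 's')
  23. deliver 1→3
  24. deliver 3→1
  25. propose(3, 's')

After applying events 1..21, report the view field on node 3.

1

[1] propose(0,'y') → ∅
[2] deliver 0→3 → N3(back v0 [y])
[3] deliver 3→0 → ∅
[4] deliver 0→1 → N1(back v0 [y])
[5] deliver 1→0 → N0(prim v0 [y])
[6] timeout(2) → N2(back v1 [-])
[7] deliver 2→3 → N3(back v1 [y])
[8] deliver 3→2 → ∅
[9] deliver 2→1 → N1(prim v1 [y])
[10] deliver 1→2 → ∅
[11] deliver 0→2 → ∅
[12] deliver 1→2 → ∅
[13] deliver 3→0 → ∅
[14] deliver 3→1 → ∅
[15] deliver 1→2 → ∅
[16] deliver 3→0 → ∅
[17] deliver 1→2 → ∅
[18] crash(1) → N1(✗prim v1 [y])
[19] recover(1) → N1(prim v1 [y])
[20] deliver 2→1 → ∅
[21] crash(2) → N2(✗back v1 [-])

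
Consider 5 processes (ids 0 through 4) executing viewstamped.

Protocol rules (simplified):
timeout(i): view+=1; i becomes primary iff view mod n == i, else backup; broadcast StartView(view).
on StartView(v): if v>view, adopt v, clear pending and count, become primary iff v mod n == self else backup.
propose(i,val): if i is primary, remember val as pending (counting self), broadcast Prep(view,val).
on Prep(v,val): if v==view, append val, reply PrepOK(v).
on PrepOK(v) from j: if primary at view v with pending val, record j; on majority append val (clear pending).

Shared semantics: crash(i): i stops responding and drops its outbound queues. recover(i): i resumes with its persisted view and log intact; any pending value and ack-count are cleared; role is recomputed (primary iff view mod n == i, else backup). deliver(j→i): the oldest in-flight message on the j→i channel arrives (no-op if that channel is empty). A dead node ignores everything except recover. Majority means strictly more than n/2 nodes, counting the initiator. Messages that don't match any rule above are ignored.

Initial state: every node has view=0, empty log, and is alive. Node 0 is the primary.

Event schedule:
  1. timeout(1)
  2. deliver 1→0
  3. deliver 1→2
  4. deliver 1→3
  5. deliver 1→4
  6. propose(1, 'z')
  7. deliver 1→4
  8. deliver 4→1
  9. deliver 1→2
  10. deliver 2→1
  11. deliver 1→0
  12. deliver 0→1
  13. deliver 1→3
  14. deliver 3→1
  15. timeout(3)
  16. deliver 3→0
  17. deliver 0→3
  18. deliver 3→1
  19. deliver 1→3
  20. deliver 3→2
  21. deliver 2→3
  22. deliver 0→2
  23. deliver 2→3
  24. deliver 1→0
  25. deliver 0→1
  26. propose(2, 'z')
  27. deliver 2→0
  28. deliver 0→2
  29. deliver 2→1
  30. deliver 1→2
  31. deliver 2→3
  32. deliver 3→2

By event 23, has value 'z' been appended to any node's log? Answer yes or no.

step 1 timeout(1): 1={prim,v=1,log=-}
step 2 deliver 1→0: 0={back,v=1,log=-}
step 3 deliver 1→2: 2={back,v=1,log=-}
step 4 deliver 1→3: 3={back,v=1,log=-}
step 5 deliver 1→4: 4={back,v=1,log=-}
step 6 propose(1,'z'): —
step 7 deliver 1→4: 4={back,v=1,log=z}
step 8 deliver 4→1: —
step 9 deliver 1→2: 2={back,v=1,log=z}
step 10 deliver 2→1: 1={prim,v=1,log=z}
step 11 deliver 1→0: 0={back,v=1,log=z}
step 12 deliver 0→1: —
step 13 deliver 1→3: 3={back,v=1,log=z}
step 14 deliver 3→1: —
step 15 timeout(3): 3={back,v=2,log=z}
step 16 deliver 3→0: 0={back,v=2,log=z}
step 17 deliver 0→3: —
step 18 deliver 3→1: 1={back,v=2,log=z}
step 19 deliver 1→3: —
step 20 deliver 3→2: 2={prim,v=2,log=z}
step 21 deliver 2→3: —
step 22 deliver 0→2: —
step 23 deliver 2→3: —

yes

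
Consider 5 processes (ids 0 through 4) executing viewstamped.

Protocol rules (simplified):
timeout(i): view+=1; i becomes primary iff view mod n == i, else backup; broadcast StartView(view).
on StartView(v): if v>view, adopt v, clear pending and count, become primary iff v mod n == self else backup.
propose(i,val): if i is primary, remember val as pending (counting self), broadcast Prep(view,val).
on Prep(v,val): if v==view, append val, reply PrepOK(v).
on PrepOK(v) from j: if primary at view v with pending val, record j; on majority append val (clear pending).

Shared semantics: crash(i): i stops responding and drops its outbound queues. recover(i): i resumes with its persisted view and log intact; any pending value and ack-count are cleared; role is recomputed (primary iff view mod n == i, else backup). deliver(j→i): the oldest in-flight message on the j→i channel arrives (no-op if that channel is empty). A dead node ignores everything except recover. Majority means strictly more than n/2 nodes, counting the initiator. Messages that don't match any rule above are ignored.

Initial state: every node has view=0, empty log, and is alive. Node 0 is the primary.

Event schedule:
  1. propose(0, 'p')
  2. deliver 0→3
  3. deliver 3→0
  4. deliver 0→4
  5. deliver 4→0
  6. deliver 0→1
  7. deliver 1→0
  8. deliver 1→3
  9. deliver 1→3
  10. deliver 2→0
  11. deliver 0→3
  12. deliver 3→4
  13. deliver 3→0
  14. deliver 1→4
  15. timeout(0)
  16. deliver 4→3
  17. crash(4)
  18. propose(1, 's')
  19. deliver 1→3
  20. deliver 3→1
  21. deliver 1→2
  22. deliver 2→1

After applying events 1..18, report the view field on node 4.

1. propose(0,'p'):  nop
2. deliver 0→3:  <3:back v0 p>
3. deliver 3→0:  nop
4. deliver 0→4:  <4:back v0 p>
5. deliver 4→0:  <0:prim v0 p>
6. deliver 0→1:  <1:back v0 p>
7. deliver 1→0:  nop
8. deliver 1→3:  nop
9. deliver 1→3:  nop
10. deliver 2→0:  nop
11. deliver 0→3:  nop
12. deliver 3→4:  nop
13. deliver 3→0:  nop
14. deliver 1→4:  nop
15. timeout(0):  <0:back v1 p>
16. deliver 4→3:  nop
17. crash(4):  <4:✗back v0 p>
18. propose(1,'s'):  nop

0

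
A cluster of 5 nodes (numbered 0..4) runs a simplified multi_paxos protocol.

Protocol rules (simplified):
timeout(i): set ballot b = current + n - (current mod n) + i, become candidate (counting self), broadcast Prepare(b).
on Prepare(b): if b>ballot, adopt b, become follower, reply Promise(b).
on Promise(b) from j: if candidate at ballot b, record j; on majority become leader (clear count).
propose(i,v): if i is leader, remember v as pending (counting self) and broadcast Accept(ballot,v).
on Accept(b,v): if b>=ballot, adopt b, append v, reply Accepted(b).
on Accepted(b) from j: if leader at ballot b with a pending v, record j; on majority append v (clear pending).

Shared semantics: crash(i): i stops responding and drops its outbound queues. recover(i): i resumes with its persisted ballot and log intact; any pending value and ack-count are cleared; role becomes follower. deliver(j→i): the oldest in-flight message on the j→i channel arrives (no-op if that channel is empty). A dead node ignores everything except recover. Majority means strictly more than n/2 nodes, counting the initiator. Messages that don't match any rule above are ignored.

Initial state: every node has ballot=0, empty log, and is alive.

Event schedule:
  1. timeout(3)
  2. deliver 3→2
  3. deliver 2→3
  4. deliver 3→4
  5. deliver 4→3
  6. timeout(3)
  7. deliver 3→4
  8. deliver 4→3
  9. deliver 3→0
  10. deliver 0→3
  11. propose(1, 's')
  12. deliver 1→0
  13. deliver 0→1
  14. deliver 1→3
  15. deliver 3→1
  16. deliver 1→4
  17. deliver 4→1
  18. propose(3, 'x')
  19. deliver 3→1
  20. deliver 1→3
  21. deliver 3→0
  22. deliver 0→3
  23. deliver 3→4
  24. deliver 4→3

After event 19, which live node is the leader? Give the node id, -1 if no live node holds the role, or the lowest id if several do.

[1] timeout(3) → N3(cand b8 [-])
[2] deliver 3→2 → N2(foll b8 [-])
[3] deliver 2→3 → ∅
[4] deliver 3→4 → N4(foll b8 [-])
[5] deliver 4→3 → N3(lead b8 [-])
[6] timeout(3) → N3(cand b13 [-])
[7] deliver 3→4 → N4(foll b13 [-])
[8] deliver 4→3 → ∅
[9] deliver 3→0 → N0(foll b8 [-])
[10] deliver 0→3 → ∅
[11] propose(1,'s') → ∅
[12] deliver 1→0 → ∅
[13] deliver 0→1 → ∅
[14] deliver 1→3 → ∅
[15] deliver 3→1 → N1(foll b8 [-])
[16] deliver 1→4 → ∅
[17] deliver 4→1 → ∅
[18] propose(3,'x') → ∅
[19] deliver 3→1 → N1(foll b13 [-])

-1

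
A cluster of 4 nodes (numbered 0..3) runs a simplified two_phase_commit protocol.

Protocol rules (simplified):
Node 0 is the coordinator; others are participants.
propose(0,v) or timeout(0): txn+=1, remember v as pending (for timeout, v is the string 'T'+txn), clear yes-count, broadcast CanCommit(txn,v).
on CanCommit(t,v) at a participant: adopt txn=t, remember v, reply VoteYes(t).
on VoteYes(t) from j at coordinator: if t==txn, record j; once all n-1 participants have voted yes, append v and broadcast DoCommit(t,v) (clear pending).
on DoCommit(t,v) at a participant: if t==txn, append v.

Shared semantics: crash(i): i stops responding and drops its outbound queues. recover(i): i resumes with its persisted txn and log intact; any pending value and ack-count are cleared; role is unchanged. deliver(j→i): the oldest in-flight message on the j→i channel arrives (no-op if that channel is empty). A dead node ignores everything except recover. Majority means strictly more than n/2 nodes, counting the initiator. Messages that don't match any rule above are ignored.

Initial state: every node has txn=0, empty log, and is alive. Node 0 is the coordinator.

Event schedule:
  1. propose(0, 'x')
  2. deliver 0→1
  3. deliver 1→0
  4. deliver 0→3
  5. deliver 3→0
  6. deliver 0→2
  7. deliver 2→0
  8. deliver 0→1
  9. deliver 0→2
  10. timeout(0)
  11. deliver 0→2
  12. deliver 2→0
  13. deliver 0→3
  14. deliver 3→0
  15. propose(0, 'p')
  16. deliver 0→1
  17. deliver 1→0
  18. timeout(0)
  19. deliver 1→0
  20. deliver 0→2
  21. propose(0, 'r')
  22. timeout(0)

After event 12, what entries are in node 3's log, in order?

after 1 — propose(0,'x'): n0:coor/t1/[-]
after 2 — deliver 0→1: n1:part/t1/[-]
after 3 — deliver 1→0: ·
after 4 — deliver 0→3: n3:part/t1/[-]
after 5 — deliver 3→0: ·
after 6 — deliver 0→2: n2:part/t1/[-]
after 7 — deliver 2→0: n0:coor/t1/[x]
after 8 — deliver 0→1: n1:part/t1/[x]
after 9 — deliver 0→2: n2:part/t1/[x]
after 10 — timeout(0): n0:coor/t2/[x]
after 11 — deliver 0→2: n2:part/t2/[x]
after 12 — deliver 2→0: ·

empty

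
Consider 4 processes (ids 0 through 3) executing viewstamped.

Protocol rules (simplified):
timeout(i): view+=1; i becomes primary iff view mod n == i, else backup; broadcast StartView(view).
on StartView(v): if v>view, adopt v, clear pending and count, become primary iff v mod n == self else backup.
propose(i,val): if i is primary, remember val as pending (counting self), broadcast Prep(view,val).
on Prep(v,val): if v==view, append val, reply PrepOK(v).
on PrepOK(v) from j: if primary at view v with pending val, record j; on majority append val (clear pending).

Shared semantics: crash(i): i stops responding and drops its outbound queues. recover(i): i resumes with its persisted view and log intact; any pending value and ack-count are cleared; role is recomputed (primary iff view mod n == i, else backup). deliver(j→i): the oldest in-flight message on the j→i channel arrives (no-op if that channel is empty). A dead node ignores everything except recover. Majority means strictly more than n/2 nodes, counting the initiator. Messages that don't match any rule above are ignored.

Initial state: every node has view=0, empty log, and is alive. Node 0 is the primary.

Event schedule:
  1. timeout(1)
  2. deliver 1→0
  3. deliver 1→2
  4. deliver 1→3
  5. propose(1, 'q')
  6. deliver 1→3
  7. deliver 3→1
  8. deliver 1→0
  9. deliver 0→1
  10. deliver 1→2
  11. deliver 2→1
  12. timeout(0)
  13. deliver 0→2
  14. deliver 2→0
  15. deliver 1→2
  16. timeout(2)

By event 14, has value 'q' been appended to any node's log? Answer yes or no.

yes

after 1 — timeout(1): n1:prim/v1/[-]
after 2 — deliver 1→0: n0:back/v1/[-]
after 3 — deliver 1→2: n2:back/v1/[-]
after 4 — deliver 1→3: n3:back/v1/[-]
after 5 — propose(1,'q'): ·
after 6 — deliver 1→3: n3:back/v1/[q]
after 7 — deliver 3→1: ·
after 8 — deliver 1→0: n0:back/v1/[q]
after 9 — deliver 0→1: n1:prim/v1/[q]
after 10 — deliver 1→2: n2:back/v1/[q]
after 11 — deliver 2→1: ·
after 12 — timeout(0): n0:back/v2/[q]
after 13 — deliver 0→2: n2:prim/v2/[q]
after 14 — deliver 2→0: ·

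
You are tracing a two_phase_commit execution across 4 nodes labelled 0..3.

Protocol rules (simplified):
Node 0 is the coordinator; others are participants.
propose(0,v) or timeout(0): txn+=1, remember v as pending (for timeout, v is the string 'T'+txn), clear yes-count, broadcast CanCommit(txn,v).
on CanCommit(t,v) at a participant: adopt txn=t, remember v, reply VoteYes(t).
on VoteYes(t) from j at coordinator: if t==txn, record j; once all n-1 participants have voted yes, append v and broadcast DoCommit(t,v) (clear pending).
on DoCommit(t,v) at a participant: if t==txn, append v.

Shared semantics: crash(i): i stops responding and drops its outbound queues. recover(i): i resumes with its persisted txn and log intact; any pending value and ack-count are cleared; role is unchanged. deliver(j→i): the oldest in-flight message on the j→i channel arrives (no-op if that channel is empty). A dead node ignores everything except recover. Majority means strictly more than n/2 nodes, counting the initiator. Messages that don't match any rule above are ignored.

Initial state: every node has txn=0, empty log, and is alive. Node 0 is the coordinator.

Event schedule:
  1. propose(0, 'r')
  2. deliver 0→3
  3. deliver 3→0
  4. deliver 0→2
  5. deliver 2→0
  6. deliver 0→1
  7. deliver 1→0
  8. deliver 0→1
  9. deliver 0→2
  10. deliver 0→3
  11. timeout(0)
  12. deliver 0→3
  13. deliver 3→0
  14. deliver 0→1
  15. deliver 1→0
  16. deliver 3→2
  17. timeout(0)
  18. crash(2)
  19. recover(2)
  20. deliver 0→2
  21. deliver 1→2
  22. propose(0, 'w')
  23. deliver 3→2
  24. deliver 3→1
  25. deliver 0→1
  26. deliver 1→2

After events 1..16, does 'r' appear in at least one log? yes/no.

step 1 propose(0,'r'): 0={coor,t=1,log=-}
step 2 deliver 0→3: 3={part,t=1,log=-}
step 3 deliver 3→0: —
step 4 deliver 0→2: 2={part,t=1,log=-}
step 5 deliver 2→0: —
step 6 deliver 0→1: 1={part,t=1,log=-}
step 7 deliver 1→0: 0={coor,t=1,log=r}
step 8 deliver 0→1: 1={part,t=1,log=r}
step 9 deliver 0→2: 2={part,t=1,log=r}
step 10 deliver 0→3: 3={part,t=1,log=r}
step 11 timeout(0): 0={coor,t=2,log=r}
step 12 deliver 0→3: 3={part,t=2,log=r}
step 13 deliver 3→0: —
step 14 deliver 0→1: 1={part,t=2,log=r}
step 15 deliver 1→0: —
step 16 deliver 3→2: —

yes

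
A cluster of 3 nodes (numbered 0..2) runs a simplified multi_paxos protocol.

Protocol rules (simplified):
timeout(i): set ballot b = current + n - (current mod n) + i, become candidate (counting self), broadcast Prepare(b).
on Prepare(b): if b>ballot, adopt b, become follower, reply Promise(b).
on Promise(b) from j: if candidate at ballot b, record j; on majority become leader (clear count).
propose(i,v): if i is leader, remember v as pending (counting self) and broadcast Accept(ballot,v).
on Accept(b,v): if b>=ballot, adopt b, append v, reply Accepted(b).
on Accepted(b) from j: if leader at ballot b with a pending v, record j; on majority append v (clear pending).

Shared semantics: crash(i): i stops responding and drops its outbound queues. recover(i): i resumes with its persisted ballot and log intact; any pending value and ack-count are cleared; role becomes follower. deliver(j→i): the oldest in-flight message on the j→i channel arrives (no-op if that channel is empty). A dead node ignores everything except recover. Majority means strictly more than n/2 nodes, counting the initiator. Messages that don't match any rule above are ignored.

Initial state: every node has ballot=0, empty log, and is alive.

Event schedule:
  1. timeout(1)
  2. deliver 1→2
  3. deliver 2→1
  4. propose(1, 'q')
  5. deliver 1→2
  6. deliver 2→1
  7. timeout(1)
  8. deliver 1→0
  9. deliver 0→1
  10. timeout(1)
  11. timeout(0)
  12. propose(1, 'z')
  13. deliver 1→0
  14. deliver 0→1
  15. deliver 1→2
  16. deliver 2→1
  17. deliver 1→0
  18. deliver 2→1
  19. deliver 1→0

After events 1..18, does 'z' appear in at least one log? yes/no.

no

after 1 — timeout(1): n1:cand/b4/[-]
after 2 — deliver 1→2: n2:foll/b4/[-]
after 3 — deliver 2→1: n1:lead/b4/[-]
after 4 — propose(1,'q'): ·
after 5 — deliver 1→2: n2:foll/b4/[q]
after 6 — deliver 2→1: n1:lead/b4/[q]
after 7 — timeout(1): n1:cand/b7/[q]
after 8 — deliver 1→0: n0:foll/b4/[-]
after 9 — deliver 0→1: ·
after 10 — timeout(1): n1:cand/b10/[q]
after 11 — timeout(0): n0:cand/b6/[-]
after 12 — propose(1,'z'): ·
after 13 — deliver 1→0: ·
after 14 — deliver 0→1: ·
after 15 — deliver 1→2: n2:foll/b7/[q]
after 16 — deliver 2→1: ·
after 17 — deliver 1→0: n0:foll/b7/[-]
after 18 — deliver 2→1: ·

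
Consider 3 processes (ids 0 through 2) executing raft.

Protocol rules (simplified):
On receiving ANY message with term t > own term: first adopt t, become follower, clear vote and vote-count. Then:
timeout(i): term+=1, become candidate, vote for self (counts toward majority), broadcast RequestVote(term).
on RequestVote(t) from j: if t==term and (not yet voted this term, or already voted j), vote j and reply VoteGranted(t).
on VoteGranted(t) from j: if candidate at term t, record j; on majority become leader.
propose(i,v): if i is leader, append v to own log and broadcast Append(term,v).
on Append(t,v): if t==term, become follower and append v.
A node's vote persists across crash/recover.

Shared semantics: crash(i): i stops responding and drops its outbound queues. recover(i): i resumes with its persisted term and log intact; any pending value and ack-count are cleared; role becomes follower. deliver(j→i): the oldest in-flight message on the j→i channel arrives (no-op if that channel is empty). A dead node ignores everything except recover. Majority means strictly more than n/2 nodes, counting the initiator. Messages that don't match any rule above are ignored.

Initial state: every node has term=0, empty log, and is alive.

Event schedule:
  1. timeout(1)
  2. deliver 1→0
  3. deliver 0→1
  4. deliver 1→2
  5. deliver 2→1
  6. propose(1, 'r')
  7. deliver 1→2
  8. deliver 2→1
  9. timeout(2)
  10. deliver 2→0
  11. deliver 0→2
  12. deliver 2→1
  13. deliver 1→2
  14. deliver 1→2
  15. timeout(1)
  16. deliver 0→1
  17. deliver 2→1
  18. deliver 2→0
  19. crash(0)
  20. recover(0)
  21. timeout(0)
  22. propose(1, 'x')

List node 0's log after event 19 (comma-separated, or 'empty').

empty

after 1 — timeout(1): n1:cand/t1/[-]
after 2 — deliver 1→0: n0:foll/t1/[-]
after 3 — deliver 0→1: n1:lead/t1/[-]
after 4 — deliver 1→2: n2:foll/t1/[-]
after 5 — deliver 2→1: ·
after 6 — propose(1,'r'): n1:lead/t1/[r]
after 7 — deliver 1→2: n2:foll/t1/[r]
after 8 — deliver 2→1: ·
after 9 — timeout(2): n2:cand/t2/[r]
after 10 — deliver 2→0: n0:foll/t2/[-]
after 11 — deliver 0→2: n2:lead/t2/[r]
after 12 — deliver 2→1: n1:foll/t2/[r]
after 13 — deliver 1→2: ·
after 14 — deliver 1→2: ·
after 15 — timeout(1): n1:cand/t3/[r]
after 16 — deliver 0→1: ·
after 17 — deliver 2→1: ·
after 18 — deliver 2→0: ·
after 19 — crash(0): n0:✗foll/t2/[-]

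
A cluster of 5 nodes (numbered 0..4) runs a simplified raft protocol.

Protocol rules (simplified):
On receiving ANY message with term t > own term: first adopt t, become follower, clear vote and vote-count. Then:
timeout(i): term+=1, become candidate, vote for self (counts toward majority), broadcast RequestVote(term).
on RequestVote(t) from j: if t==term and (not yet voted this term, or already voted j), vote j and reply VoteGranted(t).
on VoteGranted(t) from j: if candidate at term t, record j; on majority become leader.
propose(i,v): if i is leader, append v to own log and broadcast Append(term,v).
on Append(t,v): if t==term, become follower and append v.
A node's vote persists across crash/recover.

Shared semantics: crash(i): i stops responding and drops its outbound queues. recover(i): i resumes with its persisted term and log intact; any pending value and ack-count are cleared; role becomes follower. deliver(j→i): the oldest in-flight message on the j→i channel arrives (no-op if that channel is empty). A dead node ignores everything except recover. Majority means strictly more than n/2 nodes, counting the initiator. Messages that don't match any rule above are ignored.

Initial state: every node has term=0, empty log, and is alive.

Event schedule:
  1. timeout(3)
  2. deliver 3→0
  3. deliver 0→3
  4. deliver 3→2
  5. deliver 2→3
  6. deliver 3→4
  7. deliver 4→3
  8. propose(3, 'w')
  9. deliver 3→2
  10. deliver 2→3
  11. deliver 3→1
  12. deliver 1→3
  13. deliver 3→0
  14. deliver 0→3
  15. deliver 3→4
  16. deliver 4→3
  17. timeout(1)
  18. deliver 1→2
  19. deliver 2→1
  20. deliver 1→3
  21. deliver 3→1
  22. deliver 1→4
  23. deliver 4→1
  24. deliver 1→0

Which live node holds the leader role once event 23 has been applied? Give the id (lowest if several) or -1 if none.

e1 timeout(3): 3[cand,t=1,-]
e2 deliver 3→0: 0[foll,t=1,-]
e3 deliver 0→3: ·
e4 deliver 3→2: 2[foll,t=1,-]
e5 deliver 2→3: 3[lead,t=1,-]
e6 deliver 3→4: 4[foll,t=1,-]
e7 deliver 4→3: ·
e8 propose(3,'w'): 3[lead,t=1,w]
e9 deliver 3→2: 2[foll,t=1,w]
e10 deliver 2→3: ·
e11 deliver 3→1: 1[foll,t=1,-]
e12 deliver 1→3: ·
e13 deliver 3→0: 0[foll,t=1,w]
e14 deliver 0→3: ·
e15 deliver 3→4: 4[foll,t=1,w]
e16 deliver 4→3: ·
e17 timeout(1): 1[cand,t=2,-]
e18 deliver 1→2: 2[foll,t=2,w]
e19 deliver 2→1: ·
e20 deliver 1→3: 3[foll,t=2,w]
e21 deliver 3→1: ·
e22 deliver 1→4: 4[foll,t=2,w]
e23 deliver 4→1: 1[lead,t=2,-]

1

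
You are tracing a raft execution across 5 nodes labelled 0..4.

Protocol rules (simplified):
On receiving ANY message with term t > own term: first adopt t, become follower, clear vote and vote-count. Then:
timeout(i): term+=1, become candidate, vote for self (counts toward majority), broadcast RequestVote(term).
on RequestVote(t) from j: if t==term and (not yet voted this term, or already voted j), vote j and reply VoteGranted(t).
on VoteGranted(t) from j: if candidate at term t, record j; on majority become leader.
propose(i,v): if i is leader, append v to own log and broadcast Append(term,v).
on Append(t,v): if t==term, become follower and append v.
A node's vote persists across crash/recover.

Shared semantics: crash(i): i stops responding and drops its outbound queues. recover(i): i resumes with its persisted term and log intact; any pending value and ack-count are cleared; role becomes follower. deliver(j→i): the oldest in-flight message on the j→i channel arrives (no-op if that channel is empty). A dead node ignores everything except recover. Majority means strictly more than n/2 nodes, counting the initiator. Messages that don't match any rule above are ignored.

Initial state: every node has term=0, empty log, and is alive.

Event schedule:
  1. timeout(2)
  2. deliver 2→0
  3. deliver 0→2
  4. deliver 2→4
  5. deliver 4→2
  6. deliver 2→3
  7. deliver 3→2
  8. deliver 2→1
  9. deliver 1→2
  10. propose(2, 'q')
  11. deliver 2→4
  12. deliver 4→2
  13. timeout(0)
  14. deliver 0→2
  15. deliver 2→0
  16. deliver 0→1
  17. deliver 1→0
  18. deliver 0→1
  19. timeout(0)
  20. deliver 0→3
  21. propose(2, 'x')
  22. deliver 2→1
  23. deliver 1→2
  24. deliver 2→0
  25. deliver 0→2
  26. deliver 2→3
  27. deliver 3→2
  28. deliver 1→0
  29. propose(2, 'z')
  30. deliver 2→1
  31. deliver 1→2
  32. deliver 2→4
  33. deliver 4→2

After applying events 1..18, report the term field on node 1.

2

1. timeout(2):  <2:cand t1 ->
2. deliver 2→0:  <0:foll t1 ->
3. deliver 0→2:  nop
4. deliver 2→4:  <4:foll t1 ->
5. deliver 4→2:  <2:lead t1 ->
6. deliver 2→3:  <3:foll t1 ->
7. deliver 3→2:  nop
8. deliver 2→1:  <1:foll t1 ->
9. deliver 1→2:  nop
10. propose(2,'q'):  <2:lead t1 q>
11. deliver 2→4:  <4:foll t1 q>
12. deliver 4→2:  nop
13. timeout(0):  <0:cand t2 ->
14. deliver 0→2:  <2:foll t2 q>
15. deliver 2→0:  nop
16. deliver 0→1:  <1:foll t2 ->
17. deliver 1→0:  nop
18. deliver 0→1:  nop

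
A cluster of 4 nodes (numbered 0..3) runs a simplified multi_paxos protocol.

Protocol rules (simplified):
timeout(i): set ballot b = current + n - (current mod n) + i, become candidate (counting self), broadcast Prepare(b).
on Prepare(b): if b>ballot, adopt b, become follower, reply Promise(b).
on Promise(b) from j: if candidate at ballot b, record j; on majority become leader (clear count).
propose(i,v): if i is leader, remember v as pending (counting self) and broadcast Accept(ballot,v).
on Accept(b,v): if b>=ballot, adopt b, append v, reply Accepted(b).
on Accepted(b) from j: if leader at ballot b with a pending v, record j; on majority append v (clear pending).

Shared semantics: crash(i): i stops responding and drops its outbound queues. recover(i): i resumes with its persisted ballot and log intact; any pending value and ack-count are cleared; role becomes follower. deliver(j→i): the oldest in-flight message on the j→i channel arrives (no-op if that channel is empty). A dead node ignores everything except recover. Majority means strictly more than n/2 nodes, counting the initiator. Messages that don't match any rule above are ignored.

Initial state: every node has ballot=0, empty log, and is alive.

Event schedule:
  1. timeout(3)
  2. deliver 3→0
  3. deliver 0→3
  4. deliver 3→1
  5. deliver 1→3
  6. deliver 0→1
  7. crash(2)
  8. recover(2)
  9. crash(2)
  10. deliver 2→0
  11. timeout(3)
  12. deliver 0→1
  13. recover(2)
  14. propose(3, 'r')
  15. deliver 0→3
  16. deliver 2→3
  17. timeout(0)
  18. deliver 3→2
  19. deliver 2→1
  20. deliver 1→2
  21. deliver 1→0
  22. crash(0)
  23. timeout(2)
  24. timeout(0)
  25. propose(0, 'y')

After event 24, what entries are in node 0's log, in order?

empty

1. timeout(3):  <3:cand b7 ->
2. deliver 3→0:  <0:foll b7 ->
3. deliver 0→3:  nop
4. deliver 3→1:  <1:foll b7 ->
5. deliver 1→3:  <3:lead b7 ->
6. deliver 0→1:  nop
7. crash(2):  <2:✗foll b0 ->
8. recover(2):  <2:foll b0 ->
9. crash(2):  <2:✗foll b0 ->
10. deliver 2→0:  nop
11. timeout(3):  <3:cand b11 ->
12. deliver 0→1:  nop
13. recover(2):  <2:foll b0 ->
14. propose(3,'r'):  nop
15. deliver 0→3:  nop
16. deliver 2→3:  nop
17. timeout(0):  <0:cand b8 ->
18. deliver 3→2:  <2:foll b7 ->
19. deliver 2→1:  nop
20. deliver 1→2:  nop
21. deliver 1→0:  nop
22. crash(0):  <0:✗cand b8 ->
23. timeout(2):  <2:cand b10 ->
24. timeout(0):  nop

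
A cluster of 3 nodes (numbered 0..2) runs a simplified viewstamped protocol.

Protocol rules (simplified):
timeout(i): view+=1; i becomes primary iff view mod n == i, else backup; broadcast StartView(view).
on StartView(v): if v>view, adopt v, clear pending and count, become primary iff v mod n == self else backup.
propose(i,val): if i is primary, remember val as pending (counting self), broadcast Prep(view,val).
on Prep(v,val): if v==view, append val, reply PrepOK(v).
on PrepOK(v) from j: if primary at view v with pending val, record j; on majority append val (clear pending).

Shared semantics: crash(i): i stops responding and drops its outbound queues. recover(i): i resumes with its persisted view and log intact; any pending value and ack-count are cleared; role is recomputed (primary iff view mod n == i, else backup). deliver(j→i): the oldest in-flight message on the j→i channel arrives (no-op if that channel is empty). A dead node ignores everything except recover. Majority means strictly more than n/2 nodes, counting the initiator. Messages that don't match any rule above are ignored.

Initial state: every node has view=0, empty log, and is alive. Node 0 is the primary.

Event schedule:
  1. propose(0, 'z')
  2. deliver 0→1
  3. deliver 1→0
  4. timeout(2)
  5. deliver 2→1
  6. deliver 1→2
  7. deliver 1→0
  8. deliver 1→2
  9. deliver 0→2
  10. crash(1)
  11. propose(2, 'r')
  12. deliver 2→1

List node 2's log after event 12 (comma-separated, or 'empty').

after 1 — propose(0,'z'): ·
after 2 — deliver 0→1: n1:back/v0/[z]
after 3 — deliver 1→0: n0:prim/v0/[z]
after 4 — timeout(2): n2:back/v1/[-]
after 5 — deliver 2→1: n1:prim/v1/[z]
after 6 — deliver 1→2: ·
after 7 — deliver 1→0: ·
after 8 — deliver 1→2: ·
after 9 — deliver 0→2: ·
after 10 — crash(1): n1:✗prim/v1/[z]
after 11 — propose(2,'r'): ·
after 12 — deliver 2→1: ·

empty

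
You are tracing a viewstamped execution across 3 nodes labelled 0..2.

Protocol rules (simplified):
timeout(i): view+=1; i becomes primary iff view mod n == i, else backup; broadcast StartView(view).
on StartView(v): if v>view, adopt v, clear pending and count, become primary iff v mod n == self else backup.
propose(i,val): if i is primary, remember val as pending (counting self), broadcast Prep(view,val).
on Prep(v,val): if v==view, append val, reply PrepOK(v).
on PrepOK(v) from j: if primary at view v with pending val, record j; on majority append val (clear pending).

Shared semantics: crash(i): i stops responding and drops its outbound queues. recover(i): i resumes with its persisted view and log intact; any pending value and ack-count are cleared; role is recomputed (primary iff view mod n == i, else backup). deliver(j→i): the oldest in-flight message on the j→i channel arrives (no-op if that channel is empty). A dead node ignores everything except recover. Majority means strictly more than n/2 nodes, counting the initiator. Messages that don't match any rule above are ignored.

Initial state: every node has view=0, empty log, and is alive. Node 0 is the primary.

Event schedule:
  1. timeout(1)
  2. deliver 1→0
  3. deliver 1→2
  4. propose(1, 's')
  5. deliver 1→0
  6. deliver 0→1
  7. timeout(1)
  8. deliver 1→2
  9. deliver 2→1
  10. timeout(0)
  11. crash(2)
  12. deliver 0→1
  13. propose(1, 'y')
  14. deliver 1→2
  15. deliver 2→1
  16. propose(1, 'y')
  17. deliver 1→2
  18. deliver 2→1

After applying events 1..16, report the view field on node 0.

1. timeout(1):  <1:prim v1 ->
2. deliver 1→0:  <0:back v1 ->
3. deliver 1→2:  <2:back v1 ->
4. propose(1,'s'):  nop
5. deliver 1→0:  <0:back v1 s>
6. deliver 0→1:  <1:prim v1 s>
7. timeout(1):  <1:back v2 s>
8. deliver 1→2:  <2:back v1 s>
9. deliver 2→1:  nop
10. timeout(0):  <0:back v2 s>
11. crash(2):  <2:✗back v1 s>
12. deliver 0→1:  nop
13. propose(1,'y'):  nop
14. deliver 1→2:  nop
15. deliver 2→1:  nop
16. propose(1,'y'):  nop

2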